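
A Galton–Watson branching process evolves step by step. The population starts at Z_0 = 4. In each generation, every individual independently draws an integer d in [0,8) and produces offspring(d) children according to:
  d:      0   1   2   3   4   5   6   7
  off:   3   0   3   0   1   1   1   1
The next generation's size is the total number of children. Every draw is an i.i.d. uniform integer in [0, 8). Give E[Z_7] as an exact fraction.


Outcome values over d=0..7: [3, 0, 3, 0, 1, 1, 1, 1]
Σy = 10, Σy² = 22, M = 8
μ = 10/8 = 5/4,  σ² = 22/8 − (5/4)² = 19/16
E[Z_0] = 4
E[Z_1] = 5/4·E[Z_0] = 5
E[Z_2] = 5/4·E[Z_1] = 25/4
E[Z_3] = 5/4·E[Z_2] = 125/16
E[Z_4] = 5/4·E[Z_3] = 625/64
E[Z_5] = 5/4·E[Z_4] = 3125/256
E[Z_6] = 5/4·E[Z_5] = 15625/1024
E[Z_7] = 5/4·E[Z_6] = 78125/4096

78125/4096


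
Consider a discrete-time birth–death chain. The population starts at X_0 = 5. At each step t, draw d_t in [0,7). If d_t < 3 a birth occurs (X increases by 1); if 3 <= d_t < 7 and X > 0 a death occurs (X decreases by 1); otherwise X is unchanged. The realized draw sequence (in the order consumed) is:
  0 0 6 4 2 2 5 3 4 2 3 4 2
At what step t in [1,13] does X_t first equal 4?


t=0: X=5, d=0 → birth, X_1=6
t=1: X=6, d=0 → birth, X_2=7
t=2: X=7, d=6 → death, X_3=6
t=3: X=6, d=4 → death, X_4=5
t=4: X=5, d=2 → birth, X_5=6
t=5: X=6, d=2 → birth, X_6=7
t=6: X=7, d=5 → death, X_7=6
t=7: X=6, d=3 → death, X_8=5
t=8: X=5, d=4 → death, X_9=4
t=9: X=4, d=2 → birth, X_10=5
t=10: X=5, d=3 → death, X_11=4
t=11: X=4, d=4 → death, X_12=3
t=12: X=3, d=2 → birth, X_13=4

9


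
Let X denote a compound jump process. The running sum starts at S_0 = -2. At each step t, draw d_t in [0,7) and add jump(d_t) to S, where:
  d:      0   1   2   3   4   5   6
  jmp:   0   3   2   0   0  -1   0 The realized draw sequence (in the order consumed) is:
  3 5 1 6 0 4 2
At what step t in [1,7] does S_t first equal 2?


7

t=0: S=-2, d=3, jump=0, S_1=-2
t=1: S=-2, d=5, jump=-1, S_2=-3
t=2: S=-3, d=1, jump=3, S_3=0
t=3: S=0, d=6, jump=0, S_4=0
t=4: S=0, d=0, jump=0, S_5=0
t=5: S=0, d=4, jump=0, S_6=0
t=6: S=0, d=2, jump=2, S_7=2


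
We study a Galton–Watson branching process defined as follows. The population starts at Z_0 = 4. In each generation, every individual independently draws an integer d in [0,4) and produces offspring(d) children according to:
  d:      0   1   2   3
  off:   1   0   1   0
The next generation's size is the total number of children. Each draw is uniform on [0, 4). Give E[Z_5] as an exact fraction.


1/8

Outcome values over d=0..3: [1, 0, 1, 0]
Σy = 2, Σy² = 2, M = 4
μ = 2/4 = 1/2,  σ² = 2/4 − (1/2)² = 1/4
E[Z_0] = 4
E[Z_1] = 1/2·E[Z_0] = 2
E[Z_2] = 1/2·E[Z_1] = 1
E[Z_3] = 1/2·E[Z_2] = 1/2
E[Z_4] = 1/2·E[Z_3] = 1/4
E[Z_5] = 1/2·E[Z_4] = 1/8


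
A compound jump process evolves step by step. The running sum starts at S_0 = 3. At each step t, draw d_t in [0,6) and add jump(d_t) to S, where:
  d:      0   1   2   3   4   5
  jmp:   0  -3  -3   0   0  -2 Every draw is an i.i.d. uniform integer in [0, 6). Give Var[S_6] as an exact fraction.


Outcome values over d=0..5: [0, -3, -3, 0, 0, -2]
Σy = -8, Σy² = 22, M = 6
μ = -8/6 = -4/3,  σ² = 22/6 − (-4/3)² = 17/9
Independent increments: Var[S_6] = 6·σ² = 6·(17/9) = 34/3

34/3


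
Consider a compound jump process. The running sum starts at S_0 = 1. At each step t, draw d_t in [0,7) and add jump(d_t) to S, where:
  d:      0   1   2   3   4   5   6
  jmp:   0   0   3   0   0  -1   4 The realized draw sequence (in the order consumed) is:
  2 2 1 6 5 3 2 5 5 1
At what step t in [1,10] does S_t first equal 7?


t=0: S=1, d=2, jump=3, S_1=4
t=1: S=4, d=2, jump=3, S_2=7
t=2: S=7, d=1, jump=0, S_3=7
t=3: S=7, d=6, jump=4, S_4=11
t=4: S=11, d=5, jump=-1, S_5=10
t=5: S=10, d=3, jump=0, S_6=10
t=6: S=10, d=2, jump=3, S_7=13
t=7: S=13, d=5, jump=-1, S_8=12
t=8: S=12, d=5, jump=-1, S_9=11
t=9: S=11, d=1, jump=0, S_10=11

2


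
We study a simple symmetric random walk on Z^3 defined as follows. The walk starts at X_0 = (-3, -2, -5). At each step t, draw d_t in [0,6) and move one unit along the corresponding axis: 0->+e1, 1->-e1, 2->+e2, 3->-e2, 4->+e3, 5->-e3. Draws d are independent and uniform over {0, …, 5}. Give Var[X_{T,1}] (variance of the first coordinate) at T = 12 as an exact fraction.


4

Outcome values over d=0..5: [1, -1, 0, 0, 0, 0]
Σy = 0, Σy² = 2, M = 6
μ = 0/6 = 0,  σ² = 2/6 − (0)² = 1/3
Independent increments: Var[X_12] = 12·σ² = 12·(1/3) = 4


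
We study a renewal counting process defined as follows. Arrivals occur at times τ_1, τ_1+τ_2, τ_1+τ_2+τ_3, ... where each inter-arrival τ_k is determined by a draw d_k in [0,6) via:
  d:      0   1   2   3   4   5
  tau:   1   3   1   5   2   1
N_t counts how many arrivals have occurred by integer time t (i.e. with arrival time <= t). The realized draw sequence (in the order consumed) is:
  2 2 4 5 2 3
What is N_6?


5

draw d_1=2: τ_1=1, arrival time A_1=1
draw d_2=2: τ_2=1, arrival time A_2=2
draw d_3=4: τ_3=2, arrival time A_3=4
draw d_4=5: τ_4=1, arrival time A_4=5
draw d_5=2: τ_5=1, arrival time A_5=6
draw d_6=3: τ_6=5, arrival time A_6=11
N_t over t=0..6: 0:0 1:1 2:2 3:2 4:3 5:4 6:5


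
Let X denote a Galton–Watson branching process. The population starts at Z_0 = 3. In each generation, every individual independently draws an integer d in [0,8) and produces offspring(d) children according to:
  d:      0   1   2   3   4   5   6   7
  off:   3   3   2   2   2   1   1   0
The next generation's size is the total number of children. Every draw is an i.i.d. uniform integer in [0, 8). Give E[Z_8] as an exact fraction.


17294403/65536

Outcome values over d=0..7: [3, 3, 2, 2, 2, 1, 1, 0]
Σy = 14, Σy² = 32, M = 8
μ = 14/8 = 7/4,  σ² = 32/8 − (7/4)² = 15/16
E[Z_0] = 3
E[Z_1] = 7/4·E[Z_0] = 21/4
E[Z_2] = 7/4·E[Z_1] = 147/16
E[Z_3] = 7/4·E[Z_2] = 1029/64
E[Z_4] = 7/4·E[Z_3] = 7203/256
E[Z_5] = 7/4·E[Z_4] = 50421/1024
E[Z_6] = 7/4·E[Z_5] = 352947/4096
E[Z_7] = 7/4·E[Z_6] = 2470629/16384
E[Z_8] = 7/4·E[Z_7] = 17294403/65536


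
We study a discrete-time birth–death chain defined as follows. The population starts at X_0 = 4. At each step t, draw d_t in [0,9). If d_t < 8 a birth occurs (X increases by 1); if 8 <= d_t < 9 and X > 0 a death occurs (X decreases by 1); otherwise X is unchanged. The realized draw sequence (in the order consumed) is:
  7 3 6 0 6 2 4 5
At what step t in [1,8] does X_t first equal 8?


t=0: X=4, d=7 → birth, X_1=5
t=1: X=5, d=3 → birth, X_2=6
t=2: X=6, d=6 → birth, X_3=7
t=3: X=7, d=0 → birth, X_4=8
t=4: X=8, d=6 → birth, X_5=9
t=5: X=9, d=2 → birth, X_6=10
t=6: X=10, d=4 → birth, X_7=11
t=7: X=11, d=5 → birth, X_8=12

4


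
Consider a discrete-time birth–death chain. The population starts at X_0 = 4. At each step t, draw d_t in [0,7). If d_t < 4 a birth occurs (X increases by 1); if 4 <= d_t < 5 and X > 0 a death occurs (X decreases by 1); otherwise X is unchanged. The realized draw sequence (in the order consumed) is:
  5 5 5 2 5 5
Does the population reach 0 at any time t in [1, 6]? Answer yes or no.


t=0: X=4, d=5 → hold, X_1=4
t=1: X=4, d=5 → hold, X_2=4
t=2: X=4, d=5 → hold, X_3=4
t=3: X=4, d=2 → birth, X_4=5
t=4: X=5, d=5 → hold, X_5=5
t=5: X=5, d=5 → hold, X_6=5

no


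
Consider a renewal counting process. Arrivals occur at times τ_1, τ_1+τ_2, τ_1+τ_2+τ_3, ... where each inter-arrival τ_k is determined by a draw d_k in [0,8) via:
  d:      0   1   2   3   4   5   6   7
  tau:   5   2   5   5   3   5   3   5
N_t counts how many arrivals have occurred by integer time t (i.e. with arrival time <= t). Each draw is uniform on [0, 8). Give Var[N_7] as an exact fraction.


Inter-arrival values over d=0..7: [5, 2, 5, 5, 3, 5, 3, 5]
Each d has probability 1/8, so the pmf of τ is: f(2) = 1/8, f(3) = 1/4, f(5) = 5/8
Let p_n(j) = P(N_n = j), with p_0 = [1]. Condition on τ_1: p_n(0) = P(τ > n), and for j >= 1, p_n(j) = Σ_{k<=n} f(k)·p_{n−k}(j−1)
p_1 = [1]  (j = 0)
p_2 = [7/8, 1/8]  (j = 0..1)
p_3 = [5/8, 3/8]  (j = 0..1)
p_4 = [5/8, 23/64, 1/64]  (j = 0..2)
p_5 = [0, 59/64, 5/64]  (j = 0..2)
p_6 = [0, 55/64, 71/512, 1/512]  (j = 0..3)
p_7 = [0, 45/64, 145/512, 7/512]  (j = 0..3)
E[N_7] = Σ j·p_7(j) = 671/512;  E[N_7²] = Σ j²·p_7(j) = 1003/512
Var[N_7] = 1003/512 − (671/512)² = 63295/262144

63295/262144


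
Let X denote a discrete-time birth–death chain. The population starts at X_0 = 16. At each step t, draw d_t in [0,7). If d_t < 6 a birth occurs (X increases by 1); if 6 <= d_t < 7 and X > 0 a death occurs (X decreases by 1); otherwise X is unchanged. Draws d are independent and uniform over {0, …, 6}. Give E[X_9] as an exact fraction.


X can drop by at most 1 per step and X_0 = 16 > T = 9, so X_t >= 16 − t >= 7 > 0 for every t <= 9: the floor at 0 (the 'and X > 0' condition) never binds. Hence X_9 = X_0 + Σ_{t<9} Y_t with i.i.d. increments Y_t = y(d_t) ∈ {+1, −1, 0}.
Outcome values over d=0..6: [1, 1, 1, 1, 1, 1, -1]
Σy = 5, Σy² = 7, M = 7
μ = 5/7 = 5/7,  σ² = 7/7 − (5/7)² = 24/49
E[X_9] = 16 + 9·(5/7) = 157/7

157/7


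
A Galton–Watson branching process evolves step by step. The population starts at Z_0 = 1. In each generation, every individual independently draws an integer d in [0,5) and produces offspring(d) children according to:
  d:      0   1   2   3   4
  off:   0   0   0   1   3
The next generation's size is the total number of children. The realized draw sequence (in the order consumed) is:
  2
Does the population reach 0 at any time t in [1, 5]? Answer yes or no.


yes

gen 0: Z_0=1, draws=[2], offspring=[0], Z_1=0
gen 1: Z_1=0, draws=[], offspring=[], Z_2=0
gen 2: Z_2=0, draws=[], offspring=[], Z_3=0
gen 3: Z_3=0, draws=[], offspring=[], Z_4=0
gen 4: Z_4=0, draws=[], offspring=[], Z_5=0


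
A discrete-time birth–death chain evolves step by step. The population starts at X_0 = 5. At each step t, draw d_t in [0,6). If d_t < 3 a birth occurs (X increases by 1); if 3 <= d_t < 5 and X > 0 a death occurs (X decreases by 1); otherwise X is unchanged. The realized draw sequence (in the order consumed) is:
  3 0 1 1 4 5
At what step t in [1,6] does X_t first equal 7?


4

t=0: X=5, d=3 → death, X_1=4
t=1: X=4, d=0 → birth, X_2=5
t=2: X=5, d=1 → birth, X_3=6
t=3: X=6, d=1 → birth, X_4=7
t=4: X=7, d=4 → death, X_5=6
t=5: X=6, d=5 → hold, X_6=6


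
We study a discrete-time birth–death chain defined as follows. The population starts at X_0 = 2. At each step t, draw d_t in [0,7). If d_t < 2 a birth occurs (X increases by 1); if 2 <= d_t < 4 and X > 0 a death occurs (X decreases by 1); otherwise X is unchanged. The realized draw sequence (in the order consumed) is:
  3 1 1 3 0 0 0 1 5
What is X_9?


6

t=0: X=2, d=3 → death, X_1=1
t=1: X=1, d=1 → birth, X_2=2
t=2: X=2, d=1 → birth, X_3=3
t=3: X=3, d=3 → death, X_4=2
t=4: X=2, d=0 → birth, X_5=3
t=5: X=3, d=0 → birth, X_6=4
t=6: X=4, d=0 → birth, X_7=5
t=7: X=5, d=1 → birth, X_8=6
t=8: X=6, d=5 → hold, X_9=6


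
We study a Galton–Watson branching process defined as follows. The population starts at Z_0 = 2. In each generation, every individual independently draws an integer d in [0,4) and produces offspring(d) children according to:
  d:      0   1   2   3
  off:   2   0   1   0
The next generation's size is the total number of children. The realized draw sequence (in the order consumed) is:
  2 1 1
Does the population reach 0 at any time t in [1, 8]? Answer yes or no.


yes

gen 0: Z_0=2, draws=[2, 1], offspring=[1, 0], Z_1=1
gen 1: Z_1=1, draws=[1], offspring=[0], Z_2=0
gen 2: Z_2=0, draws=[], offspring=[], Z_3=0
gen 3: Z_3=0, draws=[], offspring=[], Z_4=0
gen 4: Z_4=0, draws=[], offspring=[], Z_5=0
gen 5: Z_5=0, draws=[], offspring=[], Z_6=0
gen 6: Z_6=0, draws=[], offspring=[], Z_7=0
gen 7: Z_7=0, draws=[], offspring=[], Z_8=0


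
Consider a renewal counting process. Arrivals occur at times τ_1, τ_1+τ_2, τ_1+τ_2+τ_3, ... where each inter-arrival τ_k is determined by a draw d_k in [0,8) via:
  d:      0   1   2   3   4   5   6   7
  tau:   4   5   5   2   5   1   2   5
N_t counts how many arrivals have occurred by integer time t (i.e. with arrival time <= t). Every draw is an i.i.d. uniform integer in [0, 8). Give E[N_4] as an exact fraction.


Inter-arrival values over d=0..7: [4, 5, 5, 2, 5, 1, 2, 5]
Each d has probability 1/8, so the pmf of τ is: f(1) = 1/8, f(2) = 1/4, f(4) = 1/8, f(5) = 1/2
Renewal equation for m(n) = E[N_n]: condition on τ_1 = k (if k <= n, one arrival plus a fresh copy on the remaining n−k steps): m(n) = F(n) + Σ_{k<=n} f(k)·m(n−k), where F(n) = P(τ <= n) and m(0) = 0
m(1) = F(1) = 1/8
m(2) = F(2) + f(1)·m(1) = 3/8 + 1/8·1/8 = 25/64
m(3) = F(3) + f(1)·m(2) + f(2)·m(1) = 3/8 + 1/8·25/64 + 1/4·1/8 = 233/512
m(4) = F(4) + f(1)·m(3) + f(2)·m(2) = 1/2 + 1/8·233/512 + 1/4·25/64 = 2681/4096
E[N_4] = m(4) = 2681/4096

2681/4096


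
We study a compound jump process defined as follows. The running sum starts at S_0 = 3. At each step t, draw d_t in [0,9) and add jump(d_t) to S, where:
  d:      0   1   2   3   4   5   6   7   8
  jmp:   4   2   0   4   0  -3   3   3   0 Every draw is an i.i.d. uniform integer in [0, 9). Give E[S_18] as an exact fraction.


Outcome values over d=0..8: [4, 2, 0, 4, 0, -3, 3, 3, 0]
Σy = 13, Σy² = 63, M = 9
μ = 13/9 = 13/9,  σ² = 63/9 − (13/9)² = 398/81
E[S_18] = 3 + 18·(13/9) = 29

29


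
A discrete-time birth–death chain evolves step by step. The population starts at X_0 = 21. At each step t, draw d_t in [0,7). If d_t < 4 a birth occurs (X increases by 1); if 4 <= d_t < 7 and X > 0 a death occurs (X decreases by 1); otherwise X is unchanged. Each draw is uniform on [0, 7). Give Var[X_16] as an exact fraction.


X can drop by at most 1 per step and X_0 = 21 > T = 16, so X_t >= 21 − t >= 5 > 0 for every t <= 16: the floor at 0 (the 'and X > 0' condition) never binds. Hence X_16 = X_0 + Σ_{t<16} Y_t with i.i.d. increments Y_t = y(d_t) ∈ {+1, −1, 0}.
Outcome values over d=0..6: [1, 1, 1, 1, -1, -1, -1]
Σy = 1, Σy² = 7, M = 7
μ = 1/7 = 1/7,  σ² = 7/7 − (1/7)² = 48/49
Independent increments: Var[X_16] = 16·σ² = 16·(48/49) = 768/49

768/49


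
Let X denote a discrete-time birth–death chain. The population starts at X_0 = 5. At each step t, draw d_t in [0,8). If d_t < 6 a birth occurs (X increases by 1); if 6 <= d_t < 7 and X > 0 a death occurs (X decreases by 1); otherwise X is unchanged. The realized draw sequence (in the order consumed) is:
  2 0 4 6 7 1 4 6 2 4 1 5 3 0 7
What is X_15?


14

t=0: X=5, d=2 → birth, X_1=6
t=1: X=6, d=0 → birth, X_2=7
t=2: X=7, d=4 → birth, X_3=8
t=3: X=8, d=6 → death, X_4=7
t=4: X=7, d=7 → hold, X_5=7
t=5: X=7, d=1 → birth, X_6=8
t=6: X=8, d=4 → birth, X_7=9
t=7: X=9, d=6 → death, X_8=8
t=8: X=8, d=2 → birth, X_9=9
t=9: X=9, d=4 → birth, X_10=10
t=10: X=10, d=1 → birth, X_11=11
t=11: X=11, d=5 → birth, X_12=12
t=12: X=12, d=3 → birth, X_13=13
t=13: X=13, d=0 → birth, X_14=14
t=14: X=14, d=7 → hold, X_15=14


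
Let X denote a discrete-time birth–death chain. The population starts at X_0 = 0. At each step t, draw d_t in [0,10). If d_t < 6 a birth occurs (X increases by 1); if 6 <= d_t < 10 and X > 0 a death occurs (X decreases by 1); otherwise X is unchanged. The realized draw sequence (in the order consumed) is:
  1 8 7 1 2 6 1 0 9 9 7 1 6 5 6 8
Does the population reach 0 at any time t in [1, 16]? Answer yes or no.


t=0: X=0, d=1 → birth, X_1=1
t=1: X=1, d=8 → death, X_2=0
t=2: X=0, d=7 → hold, X_3=0
t=3: X=0, d=1 → birth, X_4=1
t=4: X=1, d=2 → birth, X_5=2
t=5: X=2, d=6 → death, X_6=1
t=6: X=1, d=1 → birth, X_7=2
t=7: X=2, d=0 → birth, X_8=3
t=8: X=3, d=9 → death, X_9=2
t=9: X=2, d=9 → death, X_10=1
t=10: X=1, d=7 → death, X_11=0
t=11: X=0, d=1 → birth, X_12=1
t=12: X=1, d=6 → death, X_13=0
t=13: X=0, d=5 → birth, X_14=1
t=14: X=1, d=6 → death, X_15=0
t=15: X=0, d=8 → hold, X_16=0

yes


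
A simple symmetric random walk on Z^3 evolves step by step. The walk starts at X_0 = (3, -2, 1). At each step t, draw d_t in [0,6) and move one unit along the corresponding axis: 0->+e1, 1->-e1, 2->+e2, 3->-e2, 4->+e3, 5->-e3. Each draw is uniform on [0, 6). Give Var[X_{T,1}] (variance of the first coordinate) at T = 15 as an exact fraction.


5

Outcome values over d=0..5: [1, -1, 0, 0, 0, 0]
Σy = 0, Σy² = 2, M = 6
μ = 0/6 = 0,  σ² = 2/6 − (0)² = 1/3
Independent increments: Var[X_15] = 15·σ² = 15·(1/3) = 5


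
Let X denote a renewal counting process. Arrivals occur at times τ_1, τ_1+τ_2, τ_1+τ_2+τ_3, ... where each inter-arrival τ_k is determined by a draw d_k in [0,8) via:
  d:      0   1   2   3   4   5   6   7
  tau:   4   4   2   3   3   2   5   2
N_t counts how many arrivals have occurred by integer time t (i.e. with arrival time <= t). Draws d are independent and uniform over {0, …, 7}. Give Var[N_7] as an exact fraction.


Inter-arrival values over d=0..7: [4, 4, 2, 3, 3, 2, 5, 2]
Each d has probability 1/8, so the pmf of τ is: f(2) = 3/8, f(3) = 1/4, f(4) = 1/4, f(5) = 1/8
Let p_n(j) = P(N_n = j), with p_0 = [1]. Condition on τ_1: p_n(0) = P(τ > n), and for j >= 1, p_n(j) = Σ_{k<=n} f(k)·p_{n−k}(j−1)
p_1 = [1]  (j = 0)
p_2 = [5/8, 3/8]  (j = 0..1)
p_3 = [3/8, 5/8]  (j = 0..1)
p_4 = [1/8, 47/64, 9/64]  (j = 0..2)
p_5 = [0, 43/64, 21/64]  (j = 0..2)
p_6 = [0, 27/64, 269/512, 27/512]  (j = 0..3)
p_7 = [0, 13/64, 327/512, 81/512]  (j = 0..3)
E[N_7] = Σ j·p_7(j) = 1001/512;  E[N_7²] = Σ j²·p_7(j) = 2141/512
Var[N_7] = 2141/512 − (1001/512)² = 94191/262144

94191/262144


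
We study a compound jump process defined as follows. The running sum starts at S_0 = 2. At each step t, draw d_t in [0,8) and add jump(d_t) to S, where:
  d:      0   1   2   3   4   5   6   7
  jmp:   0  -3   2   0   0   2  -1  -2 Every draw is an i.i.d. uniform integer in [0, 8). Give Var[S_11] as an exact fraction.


473/16

Outcome values over d=0..7: [0, -3, 2, 0, 0, 2, -1, -2]
Σy = -2, Σy² = 22, M = 8
μ = -2/8 = -1/4,  σ² = 22/8 − (-1/4)² = 43/16
Independent increments: Var[S_11] = 11·σ² = 11·(43/16) = 473/16


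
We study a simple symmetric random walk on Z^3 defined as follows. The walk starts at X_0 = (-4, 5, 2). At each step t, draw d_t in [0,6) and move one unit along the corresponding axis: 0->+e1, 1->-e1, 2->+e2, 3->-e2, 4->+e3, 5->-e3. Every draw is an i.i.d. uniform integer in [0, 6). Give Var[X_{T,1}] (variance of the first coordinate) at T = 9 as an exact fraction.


3

Outcome values over d=0..5: [1, -1, 0, 0, 0, 0]
Σy = 0, Σy² = 2, M = 6
μ = 0/6 = 0,  σ² = 2/6 − (0)² = 1/3
Independent increments: Var[X_9] = 9·σ² = 9·(1/3) = 3


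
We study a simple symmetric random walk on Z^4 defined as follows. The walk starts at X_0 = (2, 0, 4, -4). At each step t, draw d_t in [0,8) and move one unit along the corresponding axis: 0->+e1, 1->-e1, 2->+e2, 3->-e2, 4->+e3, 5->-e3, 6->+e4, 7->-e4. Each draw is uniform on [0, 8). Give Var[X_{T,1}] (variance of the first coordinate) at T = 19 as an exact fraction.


19/4

Outcome values over d=0..7: [1, -1, 0, 0, 0, 0, 0, 0]
Σy = 0, Σy² = 2, M = 8
μ = 0/8 = 0,  σ² = 2/8 − (0)² = 1/4
Independent increments: Var[X_19] = 19·σ² = 19·(1/4) = 19/4


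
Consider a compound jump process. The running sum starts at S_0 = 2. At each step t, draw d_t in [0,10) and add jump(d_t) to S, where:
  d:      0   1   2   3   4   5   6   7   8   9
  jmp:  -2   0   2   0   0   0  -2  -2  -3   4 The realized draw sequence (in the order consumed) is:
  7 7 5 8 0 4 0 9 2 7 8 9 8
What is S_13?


t=0: S=2, d=7, jump=-2, S_1=0
t=1: S=0, d=7, jump=-2, S_2=-2
t=2: S=-2, d=5, jump=0, S_3=-2
t=3: S=-2, d=8, jump=-3, S_4=-5
t=4: S=-5, d=0, jump=-2, S_5=-7
t=5: S=-7, d=4, jump=0, S_6=-7
t=6: S=-7, d=0, jump=-2, S_7=-9
t=7: S=-9, d=9, jump=4, S_8=-5
t=8: S=-5, d=2, jump=2, S_9=-3
t=9: S=-3, d=7, jump=-2, S_10=-5
t=10: S=-5, d=8, jump=-3, S_11=-8
t=11: S=-8, d=9, jump=4, S_12=-4
t=12: S=-4, d=8, jump=-3, S_13=-7

-7


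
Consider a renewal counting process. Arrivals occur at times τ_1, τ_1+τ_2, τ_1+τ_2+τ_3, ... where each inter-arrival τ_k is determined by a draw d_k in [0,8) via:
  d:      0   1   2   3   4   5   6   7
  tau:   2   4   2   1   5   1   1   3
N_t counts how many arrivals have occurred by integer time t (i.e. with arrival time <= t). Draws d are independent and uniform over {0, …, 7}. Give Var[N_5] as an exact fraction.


Inter-arrival values over d=0..7: [2, 4, 2, 1, 5, 1, 1, 3]
Each d has probability 1/8, so the pmf of τ is: f(1) = 3/8, f(2) = 1/4, f(3) = 1/8, f(4) = 1/8, f(5) = 1/8
Let p_n(j) = P(N_n = j), with p_0 = [1]. Condition on τ_1: p_n(0) = P(τ > n), and for j >= 1, p_n(j) = Σ_{k<=n} f(k)·p_{n−k}(j−1)
p_1 = [5/8, 3/8]  (j = 0..1)
p_2 = [3/8, 31/64, 9/64]  (j = 0..2)
p_3 = [1/4, 27/64, 141/512, 27/512]  (j = 0..3)
p_4 = [1/8, 25/64, 167/512, 567/4096, 81/4096]  (j = 0..4)
p_5 = [0, 23/64, 23/64, 855/4096, 2133/32768, 243/32768]  (j = 0..5)
E[N_5] = Σ j·p_5(j) = 65595/32768;  E[N_5²] = Σ j²·p_5(j) = 160643/32768
Var[N_5] = 160643/32768 − (65595/32768)² = 961245799/1073741824

961245799/1073741824


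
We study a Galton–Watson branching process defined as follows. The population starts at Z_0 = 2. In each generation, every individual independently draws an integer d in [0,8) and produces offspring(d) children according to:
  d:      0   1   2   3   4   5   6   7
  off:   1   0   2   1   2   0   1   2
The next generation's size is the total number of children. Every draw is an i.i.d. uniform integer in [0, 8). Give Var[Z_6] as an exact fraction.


Outcome values over d=0..7: [1, 0, 2, 1, 2, 0, 1, 2]
Σy = 9, Σy² = 15, M = 8
μ = 9/8 = 9/8,  σ² = 15/8 − (9/8)² = 39/64
V_0 = 0, E_0 = 2
V_1 = 39/64·E_0 + (9/8)²·V_0 = 39/32;  E_1 = 9/4
V_2 = 39/64·E_1 + (9/8)²·V_1 = 5967/2048;  E_2 = 81/32
V_3 = 39/64·E_2 + (9/8)²·V_2 = 685503/131072;  E_3 = 729/256
V_4 = 39/64·E_3 + (9/8)²·V_3 = 70082415/8388608;  E_4 = 6561/2048
V_5 = 39/64·E_4 + (9/8)²·V_4 = 6724755999/536870912;  E_5 = 59049/16384
V_6 = 39/64·E_5 + (9/8)²·V_5 = 620167023567/34359738368;  E_6 = 531441/131072

620167023567/34359738368


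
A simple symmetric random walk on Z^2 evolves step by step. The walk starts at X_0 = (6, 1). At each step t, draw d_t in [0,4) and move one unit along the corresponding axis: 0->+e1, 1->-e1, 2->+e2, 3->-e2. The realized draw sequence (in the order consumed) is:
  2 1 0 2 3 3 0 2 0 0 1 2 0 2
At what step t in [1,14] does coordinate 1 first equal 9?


t=0: X=(6, 1), d=2 → +e2, X_1=(6, 2)
t=1: X=(6, 2), d=1 → -e1, X_2=(5, 2)
t=2: X=(5, 2), d=0 → +e1, X_3=(6, 2)
t=3: X=(6, 2), d=2 → +e2, X_4=(6, 3)
t=4: X=(6, 3), d=3 → -e2, X_5=(6, 2)
t=5: X=(6, 2), d=3 → -e2, X_6=(6, 1)
t=6: X=(6, 1), d=0 → +e1, X_7=(7, 1)
t=7: X=(7, 1), d=2 → +e2, X_8=(7, 2)
t=8: X=(7, 2), d=0 → +e1, X_9=(8, 2)
t=9: X=(8, 2), d=0 → +e1, X_10=(9, 2)
t=10: X=(9, 2), d=1 → -e1, X_11=(8, 2)
t=11: X=(8, 2), d=2 → +e2, X_12=(8, 3)
t=12: X=(8, 3), d=0 → +e1, X_13=(9, 3)
t=13: X=(9, 3), d=2 → +e2, X_14=(9, 4)

10


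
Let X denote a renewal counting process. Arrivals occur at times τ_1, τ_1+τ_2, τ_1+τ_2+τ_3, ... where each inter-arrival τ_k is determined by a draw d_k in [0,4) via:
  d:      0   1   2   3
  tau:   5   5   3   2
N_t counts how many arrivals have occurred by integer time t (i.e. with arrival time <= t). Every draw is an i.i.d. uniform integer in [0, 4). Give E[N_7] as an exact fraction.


25/16

Inter-arrival values over d=0..3: [5, 5, 3, 2]
Each d has probability 1/4, so the pmf of τ is: f(2) = 1/4, f(3) = 1/4, f(5) = 1/2
Renewal equation for m(n) = E[N_n]: condition on τ_1 = k (if k <= n, one arrival plus a fresh copy on the remaining n−k steps): m(n) = F(n) + Σ_{k<=n} f(k)·m(n−k), where F(n) = P(τ <= n) and m(0) = 0
m(1) = F(1) = 0
m(2) = F(2) = 1/4
m(3) = F(3) = 1/2
m(4) = F(4) + f(2)·m(2) = 1/2 + 1/4·1/4 = 9/16
m(5) = F(5) + f(2)·m(3) + f(3)·m(2) = 1 + 1/4·1/2 + 1/4·1/4 = 19/16
m(6) = F(6) + f(2)·m(4) + f(3)·m(3) = 1 + 1/4·9/16 + 1/4·1/2 = 81/64
m(7) = F(7) + f(2)·m(5) + f(3)·m(4) + f(5)·m(2) = 1 + 1/4·19/16 + 1/4·9/16 + 1/2·1/4 = 25/16
E[N_7] = m(7) = 25/16


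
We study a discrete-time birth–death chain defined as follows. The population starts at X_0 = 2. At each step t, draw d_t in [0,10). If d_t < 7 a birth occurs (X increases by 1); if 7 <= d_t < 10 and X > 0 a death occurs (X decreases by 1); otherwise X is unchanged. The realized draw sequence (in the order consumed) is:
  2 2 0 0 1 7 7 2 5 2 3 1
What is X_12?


10

t=0: X=2, d=2 → birth, X_1=3
t=1: X=3, d=2 → birth, X_2=4
t=2: X=4, d=0 → birth, X_3=5
t=3: X=5, d=0 → birth, X_4=6
t=4: X=6, d=1 → birth, X_5=7
t=5: X=7, d=7 → death, X_6=6
t=6: X=6, d=7 → death, X_7=5
t=7: X=5, d=2 → birth, X_8=6
t=8: X=6, d=5 → birth, X_9=7
t=9: X=7, d=2 → birth, X_10=8
t=10: X=8, d=3 → birth, X_11=9
t=11: X=9, d=1 → birth, X_12=10


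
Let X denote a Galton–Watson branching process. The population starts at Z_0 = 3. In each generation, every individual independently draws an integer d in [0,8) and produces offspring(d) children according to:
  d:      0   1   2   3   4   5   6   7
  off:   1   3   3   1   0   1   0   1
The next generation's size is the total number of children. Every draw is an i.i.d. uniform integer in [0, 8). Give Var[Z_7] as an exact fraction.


Outcome values over d=0..7: [1, 3, 3, 1, 0, 1, 0, 1]
Σy = 10, Σy² = 22, M = 8
μ = 10/8 = 5/4,  σ² = 22/8 − (5/4)² = 19/16
V_0 = 0, E_0 = 3
V_1 = 19/16·E_0 + (5/4)²·V_0 = 57/16;  E_1 = 15/4
V_2 = 19/16·E_1 + (5/4)²·V_1 = 2565/256;  E_2 = 75/16
V_3 = 19/16·E_2 + (5/4)²·V_2 = 86925/4096;  E_3 = 375/64
V_4 = 19/16·E_3 + (5/4)²·V_3 = 2629125/65536;  E_4 = 1875/256
V_5 = 19/16·E_4 + (5/4)²·V_4 = 74848125/1048576;  E_5 = 9375/1024
V_6 = 19/16·E_5 + (5/4)²·V_5 = 2053603125/16777216;  E_6 = 46875/4096
V_7 = 19/16·E_6 + (5/4)²·V_6 = 54988078125/268435456;  E_7 = 234375/16384

54988078125/268435456


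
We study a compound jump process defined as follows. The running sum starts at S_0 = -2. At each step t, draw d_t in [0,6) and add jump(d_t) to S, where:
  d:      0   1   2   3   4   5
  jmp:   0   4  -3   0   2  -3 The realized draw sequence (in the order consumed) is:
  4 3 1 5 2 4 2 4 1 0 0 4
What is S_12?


t=0: S=-2, d=4, jump=2, S_1=0
t=1: S=0, d=3, jump=0, S_2=0
t=2: S=0, d=1, jump=4, S_3=4
t=3: S=4, d=5, jump=-3, S_4=1
t=4: S=1, d=2, jump=-3, S_5=-2
t=5: S=-2, d=4, jump=2, S_6=0
t=6: S=0, d=2, jump=-3, S_7=-3
t=7: S=-3, d=4, jump=2, S_8=-1
t=8: S=-1, d=1, jump=4, S_9=3
t=9: S=3, d=0, jump=0, S_10=3
t=10: S=3, d=0, jump=0, S_11=3
t=11: S=3, d=4, jump=2, S_12=5

5


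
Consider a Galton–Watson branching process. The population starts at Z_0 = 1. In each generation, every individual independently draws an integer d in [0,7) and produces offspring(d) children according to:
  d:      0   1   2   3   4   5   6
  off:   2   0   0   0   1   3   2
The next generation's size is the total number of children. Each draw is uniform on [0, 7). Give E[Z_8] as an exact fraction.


Outcome values over d=0..6: [2, 0, 0, 0, 1, 3, 2]
Σy = 8, Σy² = 18, M = 7
μ = 8/7 = 8/7,  σ² = 18/7 − (8/7)² = 62/49
E[Z_0] = 1
E[Z_1] = 8/7·E[Z_0] = 8/7
E[Z_2] = 8/7·E[Z_1] = 64/49
E[Z_3] = 8/7·E[Z_2] = 512/343
E[Z_4] = 8/7·E[Z_3] = 4096/2401
E[Z_5] = 8/7·E[Z_4] = 32768/16807
E[Z_6] = 8/7·E[Z_5] = 262144/117649
E[Z_7] = 8/7·E[Z_6] = 2097152/823543
E[Z_8] = 8/7·E[Z_7] = 16777216/5764801

16777216/5764801


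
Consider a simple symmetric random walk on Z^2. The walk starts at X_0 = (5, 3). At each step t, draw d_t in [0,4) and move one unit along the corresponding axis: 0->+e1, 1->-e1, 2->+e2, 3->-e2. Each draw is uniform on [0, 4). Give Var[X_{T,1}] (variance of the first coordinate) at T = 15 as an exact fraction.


Outcome values over d=0..3: [1, -1, 0, 0]
Σy = 0, Σy² = 2, M = 4
μ = 0/4 = 0,  σ² = 2/4 − (0)² = 1/2
Independent increments: Var[X_15] = 15·σ² = 15·(1/2) = 15/2

15/2


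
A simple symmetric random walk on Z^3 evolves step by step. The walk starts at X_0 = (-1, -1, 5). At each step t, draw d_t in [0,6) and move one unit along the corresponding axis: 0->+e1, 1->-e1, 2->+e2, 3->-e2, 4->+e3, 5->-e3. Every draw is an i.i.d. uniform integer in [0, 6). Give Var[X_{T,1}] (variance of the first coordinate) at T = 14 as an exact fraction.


14/3

Outcome values over d=0..5: [1, -1, 0, 0, 0, 0]
Σy = 0, Σy² = 2, M = 6
μ = 0/6 = 0,  σ² = 2/6 − (0)² = 1/3
Independent increments: Var[X_14] = 14·σ² = 14·(1/3) = 14/3


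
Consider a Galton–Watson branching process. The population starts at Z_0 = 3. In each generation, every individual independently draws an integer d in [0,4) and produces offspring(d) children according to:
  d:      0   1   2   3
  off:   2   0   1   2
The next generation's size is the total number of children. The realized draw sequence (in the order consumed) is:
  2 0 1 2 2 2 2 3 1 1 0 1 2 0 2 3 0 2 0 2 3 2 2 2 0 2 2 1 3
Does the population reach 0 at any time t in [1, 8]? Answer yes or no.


gen 0: Z_0=3, draws=[2, 0, 1], offspring=[1, 2, 0], Z_1=3
gen 1: Z_1=3, draws=[2, 2, 2], offspring=[1, 1, 1], Z_2=3
gen 2: Z_2=3, draws=[2, 3, 1], offspring=[1, 2, 0], Z_3=3
gen 3: Z_3=3, draws=[1, 0, 1], offspring=[0, 2, 0], Z_4=2
gen 4: Z_4=2, draws=[2, 0], offspring=[1, 2], Z_5=3
gen 5: Z_5=3, draws=[2, 3, 0], offspring=[1, 2, 2], Z_6=5
gen 6: Z_6=5, draws=[2, 0, 2, 3, 2], offspring=[1, 2, 1, 2, 1], Z_7=7
gen 7: Z_7=7, draws=[2, 2, 0, 2, 2, 1, 3], offspring=[1, 1, 2, 1, 1, 0, 2], Z_8=8

no


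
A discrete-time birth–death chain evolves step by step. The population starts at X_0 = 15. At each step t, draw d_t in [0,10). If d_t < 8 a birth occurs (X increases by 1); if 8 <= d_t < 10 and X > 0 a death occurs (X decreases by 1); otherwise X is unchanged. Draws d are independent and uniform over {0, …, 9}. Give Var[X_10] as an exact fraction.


X can drop by at most 1 per step and X_0 = 15 > T = 10, so X_t >= 15 − t >= 5 > 0 for every t <= 10: the floor at 0 (the 'and X > 0' condition) never binds. Hence X_10 = X_0 + Σ_{t<10} Y_t with i.i.d. increments Y_t = y(d_t) ∈ {+1, −1, 0}.
Outcome values over d=0..9: [1, 1, 1, 1, 1, 1, 1, 1, -1, -1]
Σy = 6, Σy² = 10, M = 10
μ = 6/10 = 3/5,  σ² = 10/10 − (3/5)² = 16/25
Independent increments: Var[X_10] = 10·σ² = 10·(16/25) = 32/5

32/5


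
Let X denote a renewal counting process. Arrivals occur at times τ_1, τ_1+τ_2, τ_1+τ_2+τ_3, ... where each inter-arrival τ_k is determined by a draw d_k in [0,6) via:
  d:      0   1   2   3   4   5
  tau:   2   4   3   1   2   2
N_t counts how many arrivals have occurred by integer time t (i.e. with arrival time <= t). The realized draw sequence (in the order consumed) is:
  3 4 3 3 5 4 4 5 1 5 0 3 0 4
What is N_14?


8

draw d_1=3: τ_1=1, arrival time A_1=1
draw d_2=4: τ_2=2, arrival time A_2=3
draw d_3=3: τ_3=1, arrival time A_3=4
draw d_4=3: τ_4=1, arrival time A_4=5
draw d_5=5: τ_5=2, arrival time A_5=7
draw d_6=4: τ_6=2, arrival time A_6=9
draw d_7=4: τ_7=2, arrival time A_7=11
draw d_8=5: τ_8=2, arrival time A_8=13
draw d_9=1: τ_9=4, arrival time A_9=17
draw d_10=5: τ_10=2, arrival time A_10=19
draw d_11=0: τ_11=2, arrival time A_11=21
draw d_12=3: τ_12=1, arrival time A_12=22
draw d_13=0: τ_13=2, arrival time A_13=24
draw d_14=4: τ_14=2, arrival time A_14=26
N_t over t=0..14: 0:0 1:1 2:1 3:2 4:3 5:4 6:4 7:5 8:5 9:6 10:6 11:7 12:7 13:8 14:8


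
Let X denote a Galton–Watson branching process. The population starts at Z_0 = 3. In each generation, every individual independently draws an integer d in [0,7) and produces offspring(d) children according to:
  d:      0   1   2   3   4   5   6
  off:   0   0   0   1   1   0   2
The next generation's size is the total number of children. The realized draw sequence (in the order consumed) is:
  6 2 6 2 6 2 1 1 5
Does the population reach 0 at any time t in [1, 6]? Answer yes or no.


yes

gen 0: Z_0=3, draws=[6, 2, 6], offspring=[2, 0, 2], Z_1=4
gen 1: Z_1=4, draws=[2, 6, 2, 1], offspring=[0, 2, 0, 0], Z_2=2
gen 2: Z_2=2, draws=[1, 5], offspring=[0, 0], Z_3=0
gen 3: Z_3=0, draws=[], offspring=[], Z_4=0
gen 4: Z_4=0, draws=[], offspring=[], Z_5=0
gen 5: Z_5=0, draws=[], offspring=[], Z_6=0


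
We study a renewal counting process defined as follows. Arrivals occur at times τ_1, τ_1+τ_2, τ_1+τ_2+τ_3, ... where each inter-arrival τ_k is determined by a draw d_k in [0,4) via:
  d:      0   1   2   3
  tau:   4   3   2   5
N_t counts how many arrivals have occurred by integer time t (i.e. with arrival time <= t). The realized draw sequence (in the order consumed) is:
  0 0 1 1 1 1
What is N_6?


1

draw d_1=0: τ_1=4, arrival time A_1=4
draw d_2=0: τ_2=4, arrival time A_2=8
draw d_3=1: τ_3=3, arrival time A_3=11
draw d_4=1: τ_4=3, arrival time A_4=14
draw d_5=1: τ_5=3, arrival time A_5=17
draw d_6=1: τ_6=3, arrival time A_6=20
N_t over t=0..6: 0:0 1:0 2:0 3:0 4:1 5:1 6:1


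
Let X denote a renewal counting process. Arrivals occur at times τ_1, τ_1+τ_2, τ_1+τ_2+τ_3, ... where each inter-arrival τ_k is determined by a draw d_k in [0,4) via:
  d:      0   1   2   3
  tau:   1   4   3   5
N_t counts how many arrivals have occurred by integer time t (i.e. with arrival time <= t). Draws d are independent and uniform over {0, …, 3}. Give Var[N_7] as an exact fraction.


Inter-arrival values over d=0..3: [1, 4, 3, 5]
Each d has probability 1/4, so the pmf of τ is: f(1) = 1/4, f(3) = 1/4, f(4) = 1/4, f(5) = 1/4
Let p_n(j) = P(N_n = j), with p_0 = [1]. Condition on τ_1: p_n(0) = P(τ > n), and for j >= 1, p_n(j) = Σ_{k<=n} f(k)·p_{n−k}(j−1)
p_1 = [3/4, 1/4]  (j = 0..1)
p_2 = [3/4, 3/16, 1/16]  (j = 0..2)
p_3 = [1/2, 7/16, 3/64, 1/64]  (j = 0..3)
p_4 = [1/4, 9/16, 11/64, 3/256, 1/256]  (j = 0..4)
p_5 = [0, 11/16, 1/4, 15/256, 3/1024, 1/1024]  (j = 0..5)
p_6 = [0, 1/2, 25/64, 23/256, 19/1024, 3/4096, 1/4096]  (j = 0..6)
p_7 = [0, 3/8, 27/64, 43/256, 15/512, 23/4096, 3/16384, 1/16384]  (j = 0..7)
E[N_7] = Σ j·p_7(j) = 30629/16384;  E[N_7²] = Σ j²·p_7(j) = 68697/16384
Var[N_7] = 68697/16384 − (30629/16384)² = 187396007/268435456

187396007/268435456


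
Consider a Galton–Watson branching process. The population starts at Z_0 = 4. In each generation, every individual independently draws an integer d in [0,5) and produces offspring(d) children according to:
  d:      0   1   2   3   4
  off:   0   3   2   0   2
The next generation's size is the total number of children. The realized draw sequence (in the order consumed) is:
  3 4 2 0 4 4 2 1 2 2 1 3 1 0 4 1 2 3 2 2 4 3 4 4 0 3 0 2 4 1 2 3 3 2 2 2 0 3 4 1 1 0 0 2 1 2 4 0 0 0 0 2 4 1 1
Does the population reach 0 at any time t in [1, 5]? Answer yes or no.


no

gen 0: Z_0=4, draws=[3, 4, 2, 0], offspring=[0, 2, 2, 0], Z_1=4
gen 1: Z_1=4, draws=[4, 4, 2, 1], offspring=[2, 2, 2, 3], Z_2=9
gen 2: Z_2=9, draws=[2, 2, 1, 3, 1, 0, 4, 1, 2], offspring=[2, 2, 3, 0, 3, 0, 2, 3, 2], Z_3=17
gen 3: Z_3=17, draws=[3, 2, 2, 4, 3, 4, 4, 0, 3, 0, 2, 4, 1, 2, 3, 3, 2], offspring=[0, 2, 2, 2, 0, 2, 2, 0, 0, 0, 2, 2, 3, 2, 0, 0, 2], Z_4=21
gen 4: Z_4=21, draws=[2, 2, 0, 3, 4, 1, 1, 0, 0, 2, 1, 2, 4, 0, 0, 0, 0, 2, 4, 1, 1], offspring=[2, 2, 0, 0, 2, 3, 3, 0, 0, 2, 3, 2, 2, 0, 0, 0, 0, 2, 2, 3, 3], Z_5=31


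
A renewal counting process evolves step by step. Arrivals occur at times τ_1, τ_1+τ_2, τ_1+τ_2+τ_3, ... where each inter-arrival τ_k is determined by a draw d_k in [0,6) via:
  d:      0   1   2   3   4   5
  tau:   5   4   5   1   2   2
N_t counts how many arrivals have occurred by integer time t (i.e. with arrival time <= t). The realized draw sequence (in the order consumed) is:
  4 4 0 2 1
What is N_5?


2

draw d_1=4: τ_1=2, arrival time A_1=2
draw d_2=4: τ_2=2, arrival time A_2=4
draw d_3=0: τ_3=5, arrival time A_3=9
draw d_4=2: τ_4=5, arrival time A_4=14
draw d_5=1: τ_5=4, arrival time A_5=18
N_t over t=0..5: 0:0 1:0 2:1 3:1 4:2 5:2


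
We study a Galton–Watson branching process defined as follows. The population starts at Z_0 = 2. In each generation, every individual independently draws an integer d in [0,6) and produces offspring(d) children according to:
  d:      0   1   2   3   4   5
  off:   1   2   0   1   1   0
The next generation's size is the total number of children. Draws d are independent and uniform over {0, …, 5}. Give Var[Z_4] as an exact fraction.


Outcome values over d=0..5: [1, 2, 0, 1, 1, 0]
Σy = 5, Σy² = 7, M = 6
μ = 5/6 = 5/6,  σ² = 7/6 − (5/6)² = 17/36
V_0 = 0, E_0 = 2
V_1 = 17/36·E_0 + (5/6)²·V_0 = 17/18;  E_1 = 5/3
V_2 = 17/36·E_1 + (5/6)²·V_1 = 935/648;  E_2 = 25/18
V_3 = 17/36·E_2 + (5/6)²·V_2 = 38675/23328;  E_3 = 125/108
V_4 = 17/36·E_3 + (5/6)²·V_3 = 1425875/839808;  E_4 = 625/648

1425875/839808


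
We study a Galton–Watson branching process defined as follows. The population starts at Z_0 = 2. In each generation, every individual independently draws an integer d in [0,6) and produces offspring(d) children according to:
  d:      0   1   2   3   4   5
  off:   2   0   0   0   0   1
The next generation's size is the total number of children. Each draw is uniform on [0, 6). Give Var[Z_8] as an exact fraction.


595/32768

Outcome values over d=0..5: [2, 0, 0, 0, 0, 1]
Σy = 3, Σy² = 5, M = 6
μ = 3/6 = 1/2,  σ² = 5/6 − (1/2)² = 7/12
V_0 = 0, E_0 = 2
V_1 = 7/12·E_0 + (1/2)²·V_0 = 7/6;  E_1 = 1
V_2 = 7/12·E_1 + (1/2)²·V_1 = 7/8;  E_2 = 1/2
V_3 = 7/12·E_2 + (1/2)²·V_2 = 49/96;  E_3 = 1/4
V_4 = 7/12·E_3 + (1/2)²·V_3 = 35/128;  E_4 = 1/8
V_5 = 7/12·E_4 + (1/2)²·V_4 = 217/1536;  E_5 = 1/16
V_6 = 7/12·E_5 + (1/2)²·V_5 = 147/2048;  E_6 = 1/32
V_7 = 7/12·E_6 + (1/2)²·V_6 = 889/24576;  E_7 = 1/64
V_8 = 7/12·E_7 + (1/2)²·V_7 = 595/32768;  E_8 = 1/128


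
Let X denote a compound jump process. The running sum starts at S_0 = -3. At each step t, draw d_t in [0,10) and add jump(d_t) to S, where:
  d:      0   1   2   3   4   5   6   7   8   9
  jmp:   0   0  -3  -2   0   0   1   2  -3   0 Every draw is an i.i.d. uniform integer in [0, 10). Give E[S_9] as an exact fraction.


Outcome values over d=0..9: [0, 0, -3, -2, 0, 0, 1, 2, -3, 0]
Σy = -5, Σy² = 27, M = 10
μ = -5/10 = -1/2,  σ² = 27/10 − (-1/2)² = 49/20
E[S_9] = -3 + 9·(-1/2) = -15/2

-15/2


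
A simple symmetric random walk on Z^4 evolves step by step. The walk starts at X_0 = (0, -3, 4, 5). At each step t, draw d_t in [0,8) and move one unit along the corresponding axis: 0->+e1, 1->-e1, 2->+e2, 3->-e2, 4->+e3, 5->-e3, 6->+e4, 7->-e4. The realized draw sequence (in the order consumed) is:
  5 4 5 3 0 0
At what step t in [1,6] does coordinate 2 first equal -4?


4

t=0: X=(0, -3, 4, 5), d=5 → -e3, X_1=(0, -3, 3, 5)
t=1: X=(0, -3, 3, 5), d=4 → +e3, X_2=(0, -3, 4, 5)
t=2: X=(0, -3, 4, 5), d=5 → -e3, X_3=(0, -3, 3, 5)
t=3: X=(0, -3, 3, 5), d=3 → -e2, X_4=(0, -4, 3, 5)
t=4: X=(0, -4, 3, 5), d=0 → +e1, X_5=(1, -4, 3, 5)
t=5: X=(1, -4, 3, 5), d=0 → +e1, X_6=(2, -4, 3, 5)


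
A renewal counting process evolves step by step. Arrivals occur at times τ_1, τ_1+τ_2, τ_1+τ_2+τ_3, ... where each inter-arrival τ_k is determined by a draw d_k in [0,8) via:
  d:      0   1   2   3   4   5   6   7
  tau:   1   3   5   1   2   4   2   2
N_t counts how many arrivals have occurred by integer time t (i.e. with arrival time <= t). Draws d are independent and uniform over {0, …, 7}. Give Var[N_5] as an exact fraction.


Inter-arrival values over d=0..7: [1, 3, 5, 1, 2, 4, 2, 2]
Each d has probability 1/8, so the pmf of τ is: f(1) = 1/4, f(2) = 3/8, f(3) = 1/8, f(4) = 1/8, f(5) = 1/8
Let p_n(j) = P(N_n = j), with p_0 = [1]. Condition on τ_1: p_n(0) = P(τ > n), and for j >= 1, p_n(j) = Σ_{k<=n} f(k)·p_{n−k}(j−1)
p_1 = [3/4, 1/4]  (j = 0..1)
p_2 = [3/8, 9/16, 1/16]  (j = 0..2)
p_3 = [1/4, 1/2, 15/64, 1/64]  (j = 0..3)
p_4 = [1/8, 27/64, 47/128, 21/256, 1/256]  (j = 0..4)
p_5 = [0, 25/64, 101/256, 3/16, 27/1024, 1/1024]  (j = 0..5)
E[N_5] = Σ j·p_5(j) = 1897/1024;  E[N_5²] = Σ j²·p_5(j) = 4201/1024
Var[N_5] = 4201/1024 − (1897/1024)² = 703215/1048576

703215/1048576
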